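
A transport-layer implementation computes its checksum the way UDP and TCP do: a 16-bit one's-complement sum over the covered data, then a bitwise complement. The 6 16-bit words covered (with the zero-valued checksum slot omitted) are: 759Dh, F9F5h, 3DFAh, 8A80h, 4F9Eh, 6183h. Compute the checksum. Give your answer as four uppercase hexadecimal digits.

16D0

One's-complement addition (fold any carry out of bit 15 back into bit 0):
  0x759D + 0xF9F5 = 0x16F92 → wrap carry → 0x6F93
  0x6F93 + 0x3DFA = 0x0AD8D
  0xAD8D + 0x8A80 = 0x1380D → wrap carry → 0x380E
  0x380E + 0x4F9E = 0x087AC
  0x87AC + 0x6183 = 0x0E92F
One's-complement sum = 0xE92F.
Checksum = ~0xE92F & 0xFFFF = 0x16D0.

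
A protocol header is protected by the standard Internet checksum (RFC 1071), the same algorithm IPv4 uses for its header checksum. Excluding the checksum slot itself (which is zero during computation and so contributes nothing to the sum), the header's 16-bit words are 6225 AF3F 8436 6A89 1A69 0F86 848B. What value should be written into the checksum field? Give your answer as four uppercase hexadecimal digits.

One's-complement addition (fold any carry out of bit 15 back into bit 0):
  0x6225 + 0xAF3F = 0x11164 → wrap carry → 0x1165
  0x1165 + 0x8436 = 0x0959B
  0x959B + 0x6A89 = 0x10024 → wrap carry → 0x0025
  0x0025 + 0x1A69 = 0x01A8E
  0x1A8E + 0x0F86 = 0x02A14
  0x2A14 + 0x848B = 0x0AE9F
One's-complement sum = 0xAE9F.
Checksum = ~0xAE9F & 0xFFFF = 0x5160.

5160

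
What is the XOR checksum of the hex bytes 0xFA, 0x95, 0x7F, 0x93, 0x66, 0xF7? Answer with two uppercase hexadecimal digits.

XOR the bytes together:
  start with 0xFA
  0xFA ⊕ 0x95 = 0x6F
  0x6F ⊕ 0x7F = 0x10
  0x10 ⊕ 0x93 = 0x83
  0x83 ⊕ 0x66 = 0xE5
  0xE5 ⊕ 0xF7 = 0x12

12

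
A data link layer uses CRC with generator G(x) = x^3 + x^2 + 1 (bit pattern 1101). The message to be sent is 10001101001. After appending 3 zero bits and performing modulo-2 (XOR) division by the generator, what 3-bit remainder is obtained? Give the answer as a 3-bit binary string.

011

Append 3 zeros: 10001101001000. Divide by 1101 (XOR where the leading bit is 1):
  pos 0: 1000 XOR 1101 = 0101
  pos 1: 1011 XOR 1101 = 0110
  pos 2: 1101 XOR 1101 = 0000
  pos 7: 1001 XOR 1101 = 0100
  pos 8: 1000 XOR 1101 = 0101
  pos 9: 1010 XOR 1101 = 0111
  pos 10: 1110 XOR 1101 = 0011
Remainder (last 3 bits) = 011. This is the CRC / FCS.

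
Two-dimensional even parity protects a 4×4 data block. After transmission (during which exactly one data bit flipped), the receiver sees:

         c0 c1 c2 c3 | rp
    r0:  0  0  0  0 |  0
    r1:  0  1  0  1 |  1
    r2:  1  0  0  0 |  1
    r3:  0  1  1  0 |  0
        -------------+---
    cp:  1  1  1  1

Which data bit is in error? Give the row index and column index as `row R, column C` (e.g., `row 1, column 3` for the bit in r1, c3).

row 1, column 1

Recompute each row's even parity and compare to rp:
  r0: data parity 0, sent rp 0 → ok
  r1: data parity 0, sent rp 1 → mismatch
  r2: data parity 1, sent rp 1 → ok
  r3: data parity 0, sent rp 0 → ok
Recompute each column's even parity and compare to cp:
  c0: data parity 1, sent cp 1 → ok
  c1: data parity 0, sent cp 1 → mismatch
  c2: data parity 1, sent cp 1 → ok
  c3: data parity 1, sent cp 1 → ok
Exactly one row (r1) and one column (c1) fail → the flipped bit is at their intersection.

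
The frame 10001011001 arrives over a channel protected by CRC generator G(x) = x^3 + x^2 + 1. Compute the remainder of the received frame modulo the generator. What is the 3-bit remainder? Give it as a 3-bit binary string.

000

Modulo-2 division of 10001011001 by 1101:
  pos 0: 1000 XOR 1101 = 0101
  pos 1: 1011 XOR 1101 = 0110
  pos 2: 1100 XOR 1101 = 0001
  pos 5: 1110 XOR 1101 = 0011
  pos 7: 1101 XOR 1101 = 0000
Remainder = 000 (zero — the frame passes the CRC check).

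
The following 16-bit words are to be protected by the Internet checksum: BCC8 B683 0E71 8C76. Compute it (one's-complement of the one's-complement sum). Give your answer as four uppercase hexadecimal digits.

F1CB

One's-complement addition (fold any carry out of bit 15 back into bit 0):
  0xBCC8 + 0xB683 = 0x1734B → wrap carry → 0x734C
  0x734C + 0x0E71 = 0x081BD
  0x81BD + 0x8C76 = 0x10E33 → wrap carry → 0x0E34
One's-complement sum = 0x0E34.
Checksum = ~0x0E34 & 0xFFFF = 0xF1CB.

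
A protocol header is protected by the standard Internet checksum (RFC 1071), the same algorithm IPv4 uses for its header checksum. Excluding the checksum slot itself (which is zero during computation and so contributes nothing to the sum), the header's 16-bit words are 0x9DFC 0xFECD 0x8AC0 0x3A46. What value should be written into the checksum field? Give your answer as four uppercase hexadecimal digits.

One's-complement addition (fold any carry out of bit 15 back into bit 0):
  0x9DFC + 0xFECD = 0x19CC9 → wrap carry → 0x9CCA
  0x9CCA + 0x8AC0 = 0x1278A → wrap carry → 0x278B
  0x278B + 0x3A46 = 0x061D1
One's-complement sum = 0x61D1.
Checksum = ~0x61D1 & 0xFFFF = 0x9E2E.

9E2E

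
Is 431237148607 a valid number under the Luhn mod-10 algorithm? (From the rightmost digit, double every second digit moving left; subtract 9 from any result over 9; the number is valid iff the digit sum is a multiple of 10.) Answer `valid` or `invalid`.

From the right, keep odd positions and double even positions (subtract 9 from any doubled value over 9):
  doubled (positions 2,4,...): 0 7 2 6 2 8 → sum 25
  kept (positions 1,3,...): 7 6 4 7 2 3 → sum 29
Total = 54.
54 mod 10 = 4, so the number is invalid.

invalid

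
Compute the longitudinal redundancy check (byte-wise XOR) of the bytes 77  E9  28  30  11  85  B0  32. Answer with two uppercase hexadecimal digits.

XOR the bytes together:
  start with 0x77
  0x77 ⊕ 0xE9 = 0x9E
  0x9E ⊕ 0x28 = 0xB6
  0xB6 ⊕ 0x30 = 0x86
  0x86 ⊕ 0x11 = 0x97
  0x97 ⊕ 0x85 = 0x12
  0x12 ⊕ 0xB0 = 0xA2
  0xA2 ⊕ 0x32 = 0x90

90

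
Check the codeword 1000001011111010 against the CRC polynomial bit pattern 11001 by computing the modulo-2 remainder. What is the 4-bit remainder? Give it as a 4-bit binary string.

0100

Modulo-2 division of 1000001011111010 by 11001:
  pos 0: 10000 XOR 11001 = 01001
  pos 1: 10010 XOR 11001 = 01011
  pos 2: 10111 XOR 11001 = 01110
  pos 3: 11100 XOR 11001 = 00101
  pos 5: 10111 XOR 11001 = 01110
  pos 6: 11101 XOR 11001 = 00100
  pos 8: 10011 XOR 11001 = 01010
  pos 9: 10100 XOR 11001 = 01101
  pos 10: 11011 XOR 11001 = 00010
Remainder = 0100 (nonzero — an error is detected).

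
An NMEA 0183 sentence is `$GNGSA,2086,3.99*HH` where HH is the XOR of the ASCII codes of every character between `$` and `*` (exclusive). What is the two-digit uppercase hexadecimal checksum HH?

4D

XOR the ASCII codes of the payload characters:
  'G' = 0x47 → acc = 0x47
  'N' = 0x4E → acc = 0x09
  'G' = 0x47 → acc = 0x4E
  'S' = 0x53 → acc = 0x1D
  'A' = 0x41 → acc = 0x5C
  ',' = 0x2C → acc = 0x70
  '2' = 0x32 → acc = 0x42
  '0' = 0x30 → acc = 0x72
  '8' = 0x38 → acc = 0x4A
  '6' = 0x36 → acc = 0x7C
  ',' = 0x2C → acc = 0x50
  '3' = 0x33 → acc = 0x63
  '.' = 0x2E → acc = 0x4D
  '9' = 0x39 → acc = 0x74
  '9' = 0x39 → acc = 0x4D
Checksum = 0x4D.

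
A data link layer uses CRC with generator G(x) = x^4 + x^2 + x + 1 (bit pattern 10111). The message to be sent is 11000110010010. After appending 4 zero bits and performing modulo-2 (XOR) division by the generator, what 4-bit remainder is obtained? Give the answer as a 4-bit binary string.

1001

Append 4 zeros: 110001100100100000. Divide by 10111 (XOR where the leading bit is 1):
  pos 0: 11000 XOR 10111 = 01111
  pos 1: 11111 XOR 10111 = 01000
  pos 2: 10001 XOR 10111 = 00110
  pos 4: 11000 XOR 10111 = 01111
  pos 5: 11111 XOR 10111 = 01000
  pos 6: 10000 XOR 10111 = 00111
  pos 8: 11101 XOR 10111 = 01010
  pos 9: 10100 XOR 10111 = 00011
  pos 12: 11000 XOR 10111 = 01111
  pos 13: 11110 XOR 10111 = 01001
Remainder (last 4 bits) = 1001. This is the CRC / FCS.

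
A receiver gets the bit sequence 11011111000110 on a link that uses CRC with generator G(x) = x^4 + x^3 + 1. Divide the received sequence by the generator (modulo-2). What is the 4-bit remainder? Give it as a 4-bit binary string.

Modulo-2 division of 11011111000110 by 11001:
  pos 0: 11011 XOR 11001 = 00010
  pos 3: 10111 XOR 11001 = 01110
  pos 4: 11100 XOR 11001 = 00101
  pos 6: 10100 XOR 11001 = 01101
  pos 7: 11011 XOR 11001 = 00010
Remainder = 1010 (nonzero — an error is detected).

1010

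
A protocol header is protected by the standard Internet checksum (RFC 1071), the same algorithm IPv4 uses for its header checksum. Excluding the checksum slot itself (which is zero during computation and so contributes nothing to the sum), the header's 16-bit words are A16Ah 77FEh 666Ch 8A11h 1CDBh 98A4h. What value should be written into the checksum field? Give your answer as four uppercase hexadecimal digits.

4099

One's-complement addition (fold any carry out of bit 15 back into bit 0):
  0xA16A + 0x77FE = 0x11968 → wrap carry → 0x1969
  0x1969 + 0x666C = 0x07FD5
  0x7FD5 + 0x8A11 = 0x109E6 → wrap carry → 0x09E7
  0x09E7 + 0x1CDB = 0x026C2
  0x26C2 + 0x98A4 = 0x0BF66
One's-complement sum = 0xBF66.
Checksum = ~0xBF66 & 0xFFFF = 0x4099.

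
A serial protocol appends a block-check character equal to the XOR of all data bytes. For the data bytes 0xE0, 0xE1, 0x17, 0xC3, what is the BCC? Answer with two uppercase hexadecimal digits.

D5

XOR the bytes together:
  start with 0xE0
  0xE0 ⊕ 0xE1 = 0x01
  0x01 ⊕ 0x17 = 0x16
  0x16 ⊕ 0xC3 = 0xD5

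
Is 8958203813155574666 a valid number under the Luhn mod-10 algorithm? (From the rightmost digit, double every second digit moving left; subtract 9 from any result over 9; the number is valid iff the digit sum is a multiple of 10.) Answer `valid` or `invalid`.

invalid

From the right, keep odd positions and double even positions (subtract 9 from any doubled value over 9):
  doubled (positions 2,4,...): 3 8 1 1 6 7 0 7 9 → sum 42
  kept (positions 1,3,...): 6 6 7 5 1 1 3 2 5 8 → sum 44
Total = 86.
86 mod 10 = 6, so the number is invalid.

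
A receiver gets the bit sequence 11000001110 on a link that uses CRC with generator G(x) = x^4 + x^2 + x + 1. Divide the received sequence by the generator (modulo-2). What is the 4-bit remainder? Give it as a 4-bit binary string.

0010

Modulo-2 division of 11000001110 by 10111:
  pos 0: 11000 XOR 10111 = 01111
  pos 1: 11110 XOR 10111 = 01001
  pos 2: 10010 XOR 10111 = 00101
  pos 4: 10111 XOR 10111 = 00000
Remainder = 0010 (nonzero — an error is detected).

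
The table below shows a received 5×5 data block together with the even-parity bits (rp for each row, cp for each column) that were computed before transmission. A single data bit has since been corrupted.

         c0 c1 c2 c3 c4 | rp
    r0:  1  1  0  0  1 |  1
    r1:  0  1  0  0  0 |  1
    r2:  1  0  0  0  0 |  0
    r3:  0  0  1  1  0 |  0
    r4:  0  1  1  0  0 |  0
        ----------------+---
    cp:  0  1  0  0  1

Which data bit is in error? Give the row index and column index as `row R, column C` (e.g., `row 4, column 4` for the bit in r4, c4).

row 2, column 3

Recompute each row's even parity and compare to rp:
  r0: data parity 1, sent rp 1 → ok
  r1: data parity 1, sent rp 1 → ok
  r2: data parity 1, sent rp 0 → mismatch
  r3: data parity 0, sent rp 0 → ok
  r4: data parity 0, sent rp 0 → ok
Recompute each column's even parity and compare to cp:
  c0: data parity 0, sent cp 0 → ok
  c1: data parity 1, sent cp 1 → ok
  c2: data parity 0, sent cp 0 → ok
  c3: data parity 1, sent cp 0 → mismatch
  c4: data parity 1, sent cp 1 → ok
Exactly one row (r2) and one column (c3) fail → the flipped bit is at their intersection.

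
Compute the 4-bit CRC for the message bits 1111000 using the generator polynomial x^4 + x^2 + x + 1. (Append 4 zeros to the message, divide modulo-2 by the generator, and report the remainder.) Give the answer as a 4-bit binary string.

Append 4 zeros: 11110000000. Divide by 10111 (XOR where the leading bit is 1):
  pos 0: 11110 XOR 10111 = 01001
  pos 1: 10010 XOR 10111 = 00101
  pos 3: 10100 XOR 10111 = 00011
  pos 6: 11000 XOR 10111 = 01111
Remainder (last 4 bits) = 1111. This is the CRC / FCS.

1111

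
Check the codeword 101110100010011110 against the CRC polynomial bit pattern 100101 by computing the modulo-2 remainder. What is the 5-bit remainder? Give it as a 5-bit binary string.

00000

Modulo-2 division of 101110100010011110 by 100101:
  pos 0: 101110 XOR 100101 = 001011
  pos 2: 101110 XOR 100101 = 001011
  pos 4: 101100 XOR 100101 = 001001
  pos 6: 100110 XOR 100101 = 000011
  pos 10: 110111 XOR 100101 = 010010
  pos 11: 100101 XOR 100101 = 000000
Remainder = 00000 (zero — the frame passes the CRC check).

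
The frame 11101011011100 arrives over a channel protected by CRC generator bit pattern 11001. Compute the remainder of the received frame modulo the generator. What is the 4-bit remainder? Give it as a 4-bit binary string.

0000

Modulo-2 division of 11101011011100 by 11001:
  pos 0: 11101 XOR 11001 = 00100
  pos 2: 10001 XOR 11001 = 01000
  pos 3: 10001 XOR 11001 = 01000
  pos 4: 10000 XOR 11001 = 01001
  pos 5: 10011 XOR 11001 = 01010
  pos 6: 10101 XOR 11001 = 01100
  pos 7: 11001 XOR 11001 = 00000
Remainder = 0000 (zero — the frame passes the CRC check).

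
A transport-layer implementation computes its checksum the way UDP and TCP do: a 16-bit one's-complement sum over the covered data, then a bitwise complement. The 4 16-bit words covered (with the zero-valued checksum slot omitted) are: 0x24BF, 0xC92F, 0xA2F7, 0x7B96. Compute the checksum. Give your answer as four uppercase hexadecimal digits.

F382

One's-complement addition (fold any carry out of bit 15 back into bit 0):
  0x24BF + 0xC92F = 0x0EDEE
  0xEDEE + 0xA2F7 = 0x190E5 → wrap carry → 0x90E6
  0x90E6 + 0x7B96 = 0x10C7C → wrap carry → 0x0C7D
One's-complement sum = 0x0C7D.
Checksum = ~0x0C7D & 0xFFFF = 0xF382.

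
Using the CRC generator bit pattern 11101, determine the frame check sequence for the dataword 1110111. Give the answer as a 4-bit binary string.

Append 4 zeros: 11101110000. Divide by 11101 (XOR where the leading bit is 1):
  pos 0: 11101 XOR 11101 = 00000
  pos 5: 11000 XOR 11101 = 00101
Remainder (last 4 bits) = 1010. This is the CRC / FCS.

1010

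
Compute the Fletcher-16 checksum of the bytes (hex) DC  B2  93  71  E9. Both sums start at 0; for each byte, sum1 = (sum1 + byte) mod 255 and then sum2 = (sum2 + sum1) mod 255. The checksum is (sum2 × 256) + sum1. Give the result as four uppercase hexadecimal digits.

Running sums (mod 255):
  after byte 0 (DC): sum1=220, sum2=220
  after byte 1 (B2): sum1=143, sum2=108
  after byte 2 (93): sum1=35, sum2=143
  after byte 3 (71): sum1=148, sum2=36
  after byte 4 (E9): sum1=126, sum2=162
Checksum = sum2·256 + sum1 = 162·256 + 126 = 41598 = 0xA27E.

A27E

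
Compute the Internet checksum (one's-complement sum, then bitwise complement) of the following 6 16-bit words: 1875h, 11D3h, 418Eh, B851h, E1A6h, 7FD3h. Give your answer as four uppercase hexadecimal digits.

7A5D

One's-complement addition (fold any carry out of bit 15 back into bit 0):
  0x1875 + 0x11D3 = 0x02A48
  0x2A48 + 0x418E = 0x06BD6
  0x6BD6 + 0xB851 = 0x12427 → wrap carry → 0x2428
  0x2428 + 0xE1A6 = 0x105CE → wrap carry → 0x05CF
  0x05CF + 0x7FD3 = 0x085A2
One's-complement sum = 0x85A2.
Checksum = ~0x85A2 & 0xFFFF = 0x7A5D.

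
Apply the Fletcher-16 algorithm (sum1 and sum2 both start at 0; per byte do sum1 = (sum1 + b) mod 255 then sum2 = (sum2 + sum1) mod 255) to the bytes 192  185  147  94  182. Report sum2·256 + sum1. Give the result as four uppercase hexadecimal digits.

D823

Running sums (mod 255):
  after byte 0 (192): sum1=192, sum2=192
  after byte 1 (185): sum1=122, sum2=59
  after byte 2 (147): sum1=14, sum2=73
  after byte 3 (94): sum1=108, sum2=181
  after byte 4 (182): sum1=35, sum2=216
Checksum = sum2·256 + sum1 = 216·256 + 35 = 55331 = 0xD823.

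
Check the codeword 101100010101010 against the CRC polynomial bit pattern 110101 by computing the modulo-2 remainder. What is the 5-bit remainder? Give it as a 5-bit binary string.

Modulo-2 division of 101100010101010 by 110101:
  pos 0: 101100 XOR 110101 = 011001
  pos 1: 110010 XOR 110101 = 000111
  pos 4: 111101 XOR 110101 = 001000
  pos 6: 100001 XOR 110101 = 010100
  pos 7: 101000 XOR 110101 = 011101
  pos 8: 111011 XOR 110101 = 001110
Remainder = 11100 (nonzero — an error is detected).

11100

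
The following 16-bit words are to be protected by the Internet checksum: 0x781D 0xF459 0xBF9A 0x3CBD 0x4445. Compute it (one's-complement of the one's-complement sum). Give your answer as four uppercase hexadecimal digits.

One's-complement addition (fold any carry out of bit 15 back into bit 0):
  0x781D + 0xF459 = 0x16C76 → wrap carry → 0x6C77
  0x6C77 + 0xBF9A = 0x12C11 → wrap carry → 0x2C12
  0x2C12 + 0x3CBD = 0x068CF
  0x68CF + 0x4445 = 0x0AD14
One's-complement sum = 0xAD14.
Checksum = ~0xAD14 & 0xFFFF = 0x52EB.

52EB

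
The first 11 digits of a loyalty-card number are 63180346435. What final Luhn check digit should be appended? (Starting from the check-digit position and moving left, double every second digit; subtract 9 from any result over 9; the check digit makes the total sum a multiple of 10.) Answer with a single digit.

5

Partial digits right→left: 5 3 4 6 4 3 0 8 1 3 6
Double every second digit counting from the check-digit position (so the 1st, 3rd, 5th, ... of the partial from the right).
  doubled (with −9 where >9): 1 8 8 0 2 3 → sum 22
  kept as-is: 3 6 3 8 3 → sum 23
Total = 22 + 23 = 45.
Check digit = (10 − (45 mod 10)) mod 10 = 5.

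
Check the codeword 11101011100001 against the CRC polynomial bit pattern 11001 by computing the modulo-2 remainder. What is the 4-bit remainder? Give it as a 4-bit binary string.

Modulo-2 division of 11101011100001 by 11001:
  pos 0: 11101 XOR 11001 = 00100
  pos 2: 10001 XOR 11001 = 01000
  pos 3: 10001 XOR 11001 = 01000
  pos 4: 10001 XOR 11001 = 01000
  pos 5: 10000 XOR 11001 = 01001
  pos 6: 10010 XOR 11001 = 01011
  pos 7: 10110 XOR 11001 = 01111
  pos 8: 11110 XOR 11001 = 00111
Remainder = 1111 (nonzero — an error is detected).

1111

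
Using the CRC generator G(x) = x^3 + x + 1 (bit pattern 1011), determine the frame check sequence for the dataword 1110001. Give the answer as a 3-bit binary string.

Append 3 zeros: 1110001000. Divide by 1011 (XOR where the leading bit is 1):
  pos 0: 1110 XOR 1011 = 0101
  pos 1: 1010 XOR 1011 = 0001
  pos 4: 1010 XOR 1011 = 0001
Remainder (last 3 bits) = 100. This is the CRC / FCS.

100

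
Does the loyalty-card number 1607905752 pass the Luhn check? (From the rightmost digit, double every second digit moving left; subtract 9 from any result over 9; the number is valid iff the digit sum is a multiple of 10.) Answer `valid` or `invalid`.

From the right, keep odd positions and double even positions (subtract 9 from any doubled value over 9):
  doubled (positions 2,4,...): 1 1 9 0 2 → sum 13
  kept (positions 1,3,...): 2 7 0 7 6 → sum 22
Total = 35.
35 mod 10 = 5, so the number is invalid.

invalid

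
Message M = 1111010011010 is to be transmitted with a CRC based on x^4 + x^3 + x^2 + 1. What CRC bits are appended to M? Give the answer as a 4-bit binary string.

0000

Append 4 zeros: 11110100110100000. Divide by 11101 (XOR where the leading bit is 1):
  pos 0: 11110 XOR 11101 = 00011
  pos 3: 11100 XOR 11101 = 00001
  pos 7: 11101 XOR 11101 = 00000
Remainder (last 4 bits) = 0000. This is the CRC / FCS.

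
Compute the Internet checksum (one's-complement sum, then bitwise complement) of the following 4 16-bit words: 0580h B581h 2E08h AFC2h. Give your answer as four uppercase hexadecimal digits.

6733

One's-complement addition (fold any carry out of bit 15 back into bit 0):
  0x0580 + 0xB581 = 0x0BB01
  0xBB01 + 0x2E08 = 0x0E909
  0xE909 + 0xAFC2 = 0x198CB → wrap carry → 0x98CC
One's-complement sum = 0x98CC.
Checksum = ~0x98CC & 0xFFFF = 0x6733.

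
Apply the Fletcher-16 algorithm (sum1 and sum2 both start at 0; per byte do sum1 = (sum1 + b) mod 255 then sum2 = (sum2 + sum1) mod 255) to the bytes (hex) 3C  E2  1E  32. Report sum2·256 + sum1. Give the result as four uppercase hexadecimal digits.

086F

Running sums (mod 255):
  after byte 0 (3C): sum1=60, sum2=60
  after byte 1 (E2): sum1=31, sum2=91
  after byte 2 (1E): sum1=61, sum2=152
  after byte 3 (32): sum1=111, sum2=8
Checksum = sum2·256 + sum1 = 8·256 + 111 = 2159 = 0x086F.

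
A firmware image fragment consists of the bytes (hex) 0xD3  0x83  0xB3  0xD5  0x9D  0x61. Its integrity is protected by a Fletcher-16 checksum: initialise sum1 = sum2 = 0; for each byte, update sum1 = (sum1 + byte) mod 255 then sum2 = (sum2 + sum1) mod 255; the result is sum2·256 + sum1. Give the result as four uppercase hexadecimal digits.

Running sums (mod 255):
  after byte 0 (0xD3): sum1=211, sum2=211
  after byte 1 (0x83): sum1=87, sum2=43
  after byte 2 (0xB3): sum1=11, sum2=54
  after byte 3 (0xD5): sum1=224, sum2=23
  after byte 4 (0x9D): sum1=126, sum2=149
  after byte 5 (0x61): sum1=223, sum2=117
Checksum = sum2·256 + sum1 = 117·256 + 223 = 30175 = 0x75DF.

75DF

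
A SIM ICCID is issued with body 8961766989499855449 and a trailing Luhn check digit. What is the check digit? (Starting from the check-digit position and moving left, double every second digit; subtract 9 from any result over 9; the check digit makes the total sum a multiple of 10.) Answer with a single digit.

Partial digits right→left: 9 4 4 5 5 8 9 9 4 9 8 9 6 6 7 1 6 9 8
Double every second digit counting from the check-digit position (so the 1st, 3rd, 5th, ... of the partial from the right).
  doubled (with −9 where >9): 9 8 1 9 8 7 3 5 3 7 → sum 60
  kept as-is: 4 5 8 9 9 9 6 1 9 → sum 60
Total = 60 + 60 = 120.
Check digit = (10 − (120 mod 10)) mod 10 = 0.

0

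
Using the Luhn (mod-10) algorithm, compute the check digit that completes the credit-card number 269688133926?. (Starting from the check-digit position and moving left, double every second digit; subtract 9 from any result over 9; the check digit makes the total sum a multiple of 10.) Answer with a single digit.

Partial digits right→left: 6 2 9 3 3 1 8 8 6 9 6 2
Double every second digit counting from the check-digit position (so the 1st, 3rd, 5th, ... of the partial from the right).
  doubled (with −9 where >9): 3 9 6 7 3 3 → sum 31
  kept as-is: 2 3 1 8 9 2 → sum 25
Total = 31 + 25 = 56.
Check digit = (10 − (56 mod 10)) mod 10 = 4.

4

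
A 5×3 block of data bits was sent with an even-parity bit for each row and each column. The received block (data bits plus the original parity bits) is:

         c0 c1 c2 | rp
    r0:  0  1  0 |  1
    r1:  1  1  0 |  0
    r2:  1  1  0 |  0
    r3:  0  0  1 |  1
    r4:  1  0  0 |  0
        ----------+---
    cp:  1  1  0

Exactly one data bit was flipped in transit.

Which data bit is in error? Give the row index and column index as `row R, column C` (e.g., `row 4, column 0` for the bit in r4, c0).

row 4, column 2

Recompute each row's even parity and compare to rp:
  r0: data parity 1, sent rp 1 → ok
  r1: data parity 0, sent rp 0 → ok
  r2: data parity 0, sent rp 0 → ok
  r3: data parity 1, sent rp 1 → ok
  r4: data parity 1, sent rp 0 → mismatch
Recompute each column's even parity and compare to cp:
  c0: data parity 1, sent cp 1 → ok
  c1: data parity 1, sent cp 1 → ok
  c2: data parity 1, sent cp 0 → mismatch
Exactly one row (r4) and one column (c2) fail → the flipped bit is at their intersection.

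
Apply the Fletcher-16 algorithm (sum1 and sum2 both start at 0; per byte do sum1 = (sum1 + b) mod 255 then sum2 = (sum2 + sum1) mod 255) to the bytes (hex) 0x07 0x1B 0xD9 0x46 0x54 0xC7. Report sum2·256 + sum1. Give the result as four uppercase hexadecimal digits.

Running sums (mod 255):
  after byte 0 (0x07): sum1=7, sum2=7
  after byte 1 (0x1B): sum1=34, sum2=41
  after byte 2 (0xD9): sum1=251, sum2=37
  after byte 3 (0x46): sum1=66, sum2=103
  after byte 4 (0x54): sum1=150, sum2=253
  after byte 5 (0xC7): sum1=94, sum2=92
Checksum = sum2·256 + sum1 = 92·256 + 94 = 23646 = 0x5C5E.

5C5E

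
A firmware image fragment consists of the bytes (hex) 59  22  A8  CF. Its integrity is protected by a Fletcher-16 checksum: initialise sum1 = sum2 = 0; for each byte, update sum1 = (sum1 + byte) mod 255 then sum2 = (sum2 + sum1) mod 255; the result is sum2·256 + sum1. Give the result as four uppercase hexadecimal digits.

Running sums (mod 255):
  after byte 0 (59): sum1=89, sum2=89
  after byte 1 (22): sum1=123, sum2=212
  after byte 2 (A8): sum1=36, sum2=248
  after byte 3 (CF): sum1=243, sum2=236
Checksum = sum2·256 + sum1 = 236·256 + 243 = 60659 = 0xECF3.

ECF3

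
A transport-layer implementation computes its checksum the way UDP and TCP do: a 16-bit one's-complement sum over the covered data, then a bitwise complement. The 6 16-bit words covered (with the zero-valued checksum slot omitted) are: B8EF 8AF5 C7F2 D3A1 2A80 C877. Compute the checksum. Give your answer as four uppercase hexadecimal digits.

2D8E

One's-complement addition (fold any carry out of bit 15 back into bit 0):
  0xB8EF + 0x8AF5 = 0x143E4 → wrap carry → 0x43E5
  0x43E5 + 0xC7F2 = 0x10BD7 → wrap carry → 0x0BD8
  0x0BD8 + 0xD3A1 = 0x0DF79
  0xDF79 + 0x2A80 = 0x109F9 → wrap carry → 0x09FA
  0x09FA + 0xC877 = 0x0D271
One's-complement sum = 0xD271.
Checksum = ~0xD271 & 0xFFFF = 0x2D8E.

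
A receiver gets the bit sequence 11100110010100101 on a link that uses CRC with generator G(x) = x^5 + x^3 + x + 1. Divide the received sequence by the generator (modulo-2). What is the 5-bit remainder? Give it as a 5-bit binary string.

Modulo-2 division of 11100110010100101 by 101011:
  pos 0: 111001 XOR 101011 = 010010
  pos 1: 100101 XOR 101011 = 001110
  pos 3: 111000 XOR 101011 = 010011
  pos 4: 100111 XOR 101011 = 001100
  pos 6: 110001 XOR 101011 = 011010
  pos 7: 110100 XOR 101011 = 011111
  pos 8: 111110 XOR 101011 = 010101
  pos 9: 101011 XOR 101011 = 000000
Remainder = 00001 (nonzero — an error is detected).

00001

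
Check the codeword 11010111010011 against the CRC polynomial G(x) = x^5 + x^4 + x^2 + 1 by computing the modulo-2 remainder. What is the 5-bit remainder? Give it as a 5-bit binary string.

00111

Modulo-2 division of 11010111010011 by 110101:
  pos 0: 110101 XOR 110101 = 000000
  pos 6: 110100 XOR 110101 = 000001
Remainder = 00111 (nonzero — an error is detected).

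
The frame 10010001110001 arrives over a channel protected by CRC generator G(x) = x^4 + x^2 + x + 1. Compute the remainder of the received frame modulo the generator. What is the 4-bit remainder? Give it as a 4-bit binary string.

Modulo-2 division of 10010001110001 by 10111:
  pos 0: 10010 XOR 10111 = 00101
  pos 2: 10100 XOR 10111 = 00011
  pos 5: 11111 XOR 10111 = 01000
  pos 6: 10000 XOR 10111 = 00111
  pos 8: 11100 XOR 10111 = 01011
  pos 9: 10111 XOR 10111 = 00000
Remainder = 0000 (zero — the frame passes the CRC check).

0000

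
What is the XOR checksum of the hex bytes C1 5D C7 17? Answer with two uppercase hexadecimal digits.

XOR the bytes together:
  start with 0xC1
  0xC1 ⊕ 0x5D = 0x9C
  0x9C ⊕ 0xC7 = 0x5B
  0x5B ⊕ 0x17 = 0x4C

4C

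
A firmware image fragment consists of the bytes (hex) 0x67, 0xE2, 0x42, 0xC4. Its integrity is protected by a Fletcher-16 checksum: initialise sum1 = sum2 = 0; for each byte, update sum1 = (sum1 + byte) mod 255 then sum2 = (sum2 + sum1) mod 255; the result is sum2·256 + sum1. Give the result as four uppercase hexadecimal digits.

Running sums (mod 255):
  after byte 0 (0x67): sum1=103, sum2=103
  after byte 1 (0xE2): sum1=74, sum2=177
  after byte 2 (0x42): sum1=140, sum2=62
  after byte 3 (0xC4): sum1=81, sum2=143
Checksum = sum2·256 + sum1 = 143·256 + 81 = 36689 = 0x8F51.

8F51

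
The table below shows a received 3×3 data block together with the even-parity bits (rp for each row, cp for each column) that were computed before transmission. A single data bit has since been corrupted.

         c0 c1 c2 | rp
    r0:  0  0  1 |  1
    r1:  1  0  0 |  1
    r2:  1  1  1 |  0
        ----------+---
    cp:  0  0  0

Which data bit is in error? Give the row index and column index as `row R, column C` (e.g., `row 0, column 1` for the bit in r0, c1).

Recompute each row's even parity and compare to rp:
  r0: data parity 1, sent rp 1 → ok
  r1: data parity 1, sent rp 1 → ok
  r2: data parity 1, sent rp 0 → mismatch
Recompute each column's even parity and compare to cp:
  c0: data parity 0, sent cp 0 → ok
  c1: data parity 1, sent cp 0 → mismatch
  c2: data parity 0, sent cp 0 → ok
Exactly one row (r2) and one column (c1) fail → the flipped bit is at their intersection.

row 2, column 1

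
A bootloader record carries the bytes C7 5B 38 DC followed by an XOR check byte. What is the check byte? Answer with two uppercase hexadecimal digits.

78

XOR the bytes together:
  start with 0xC7
  0xC7 ⊕ 0x5B = 0x9C
  0x9C ⊕ 0x38 = 0xA4
  0xA4 ⊕ 0xDC = 0x78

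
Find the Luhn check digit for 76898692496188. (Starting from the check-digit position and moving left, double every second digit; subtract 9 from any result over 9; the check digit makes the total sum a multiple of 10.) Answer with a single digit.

Partial digits right→left: 8 8 1 6 9 4 2 9 6 8 9 8 6 7
Double every second digit counting from the check-digit position (so the 1st, 3rd, 5th, ... of the partial from the right).
  doubled (with −9 where >9): 7 2 9 4 3 9 3 → sum 37
  kept as-is: 8 6 4 9 8 8 7 → sum 50
Total = 37 + 50 = 87.
Check digit = (10 − (87 mod 10)) mod 10 = 3.

3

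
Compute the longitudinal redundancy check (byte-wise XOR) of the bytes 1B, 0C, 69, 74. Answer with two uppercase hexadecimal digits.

XOR the bytes together:
  start with 0x1B
  0x1B ⊕ 0x0C = 0x17
  0x17 ⊕ 0x69 = 0x7E
  0x7E ⊕ 0x74 = 0x0A

0A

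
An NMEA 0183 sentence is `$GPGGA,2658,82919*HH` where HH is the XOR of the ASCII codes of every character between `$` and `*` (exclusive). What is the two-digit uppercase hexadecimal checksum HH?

64

XOR the ASCII codes of the payload characters:
  'G' = 0x47 → acc = 0x47
  'P' = 0x50 → acc = 0x17
  'G' = 0x47 → acc = 0x50
  'G' = 0x47 → acc = 0x17
  'A' = 0x41 → acc = 0x56
  ',' = 0x2C → acc = 0x7A
  '2' = 0x32 → acc = 0x48
  '6' = 0x36 → acc = 0x7E
  '5' = 0x35 → acc = 0x4B
  '8' = 0x38 → acc = 0x73
  ',' = 0x2C → acc = 0x5F
  '8' = 0x38 → acc = 0x67
  '2' = 0x32 → acc = 0x55
  '9' = 0x39 → acc = 0x6C
  '1' = 0x31 → acc = 0x5D
  '9' = 0x39 → acc = 0x64
Checksum = 0x64.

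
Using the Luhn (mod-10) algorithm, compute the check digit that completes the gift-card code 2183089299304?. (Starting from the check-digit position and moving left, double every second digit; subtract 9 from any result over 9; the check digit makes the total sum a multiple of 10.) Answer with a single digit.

4

Partial digits right→left: 4 0 3 9 9 2 9 8 0 3 8 1 2
Double every second digit counting from the check-digit position (so the 1st, 3rd, 5th, ... of the partial from the right).
  doubled (with −9 where >9): 8 6 9 9 0 7 4 → sum 43
  kept as-is: 0 9 2 8 3 1 → sum 23
Total = 43 + 23 = 66.
Check digit = (10 − (66 mod 10)) mod 10 = 4.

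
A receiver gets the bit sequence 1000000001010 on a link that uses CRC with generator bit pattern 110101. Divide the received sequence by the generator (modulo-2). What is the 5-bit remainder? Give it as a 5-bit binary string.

10110

Modulo-2 division of 1000000001010 by 110101:
  pos 0: 100000 XOR 110101 = 010101
  pos 1: 101010 XOR 110101 = 011111
  pos 2: 111110 XOR 110101 = 001011
  pos 4: 101101 XOR 110101 = 011000
  pos 5: 110000 XOR 110101 = 000101
Remainder = 10110 (nonzero — an error is detected).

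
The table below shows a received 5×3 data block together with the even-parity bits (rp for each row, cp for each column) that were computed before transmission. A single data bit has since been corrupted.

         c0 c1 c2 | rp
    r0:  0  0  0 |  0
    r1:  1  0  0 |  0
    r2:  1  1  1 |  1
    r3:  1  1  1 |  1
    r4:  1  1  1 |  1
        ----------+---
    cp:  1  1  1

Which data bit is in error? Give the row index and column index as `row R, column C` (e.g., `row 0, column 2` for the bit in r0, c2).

Recompute each row's even parity and compare to rp:
  r0: data parity 0, sent rp 0 → ok
  r1: data parity 1, sent rp 0 → mismatch
  r2: data parity 1, sent rp 1 → ok
  r3: data parity 1, sent rp 1 → ok
  r4: data parity 1, sent rp 1 → ok
Recompute each column's even parity and compare to cp:
  c0: data parity 0, sent cp 1 → mismatch
  c1: data parity 1, sent cp 1 → ok
  c2: data parity 1, sent cp 1 → ok
Exactly one row (r1) and one column (c0) fail → the flipped bit is at their intersection.

row 1, column 0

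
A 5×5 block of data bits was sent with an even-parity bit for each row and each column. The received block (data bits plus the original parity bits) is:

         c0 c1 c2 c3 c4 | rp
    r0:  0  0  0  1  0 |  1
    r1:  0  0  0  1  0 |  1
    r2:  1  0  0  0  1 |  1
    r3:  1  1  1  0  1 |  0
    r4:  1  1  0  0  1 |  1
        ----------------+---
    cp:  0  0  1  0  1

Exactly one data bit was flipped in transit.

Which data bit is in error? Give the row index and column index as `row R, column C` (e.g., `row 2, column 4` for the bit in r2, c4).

Recompute each row's even parity and compare to rp:
  r0: data parity 1, sent rp 1 → ok
  r1: data parity 1, sent rp 1 → ok
  r2: data parity 0, sent rp 1 → mismatch
  r3: data parity 0, sent rp 0 → ok
  r4: data parity 1, sent rp 1 → ok
Recompute each column's even parity and compare to cp:
  c0: data parity 1, sent cp 0 → mismatch
  c1: data parity 0, sent cp 0 → ok
  c2: data parity 1, sent cp 1 → ok
  c3: data parity 0, sent cp 0 → ok
  c4: data parity 1, sent cp 1 → ok
Exactly one row (r2) and one column (c0) fail → the flipped bit is at their intersection.

row 2, column 0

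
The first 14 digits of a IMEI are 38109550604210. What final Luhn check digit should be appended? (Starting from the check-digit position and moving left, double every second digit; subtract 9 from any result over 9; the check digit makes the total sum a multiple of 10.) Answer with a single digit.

Partial digits right→left: 0 1 2 4 0 6 0 5 5 9 0 1 8 3
Double every second digit counting from the check-digit position (so the 1st, 3rd, 5th, ... of the partial from the right).
  doubled (with −9 where >9): 0 4 0 0 1 0 7 → sum 12
  kept as-is: 1 4 6 5 9 1 3 → sum 29
Total = 12 + 29 = 41.
Check digit = (10 − (41 mod 10)) mod 10 = 9.

9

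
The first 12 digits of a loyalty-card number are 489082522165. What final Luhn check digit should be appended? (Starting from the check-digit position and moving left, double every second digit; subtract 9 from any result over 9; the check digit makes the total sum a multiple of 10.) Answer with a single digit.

Partial digits right→left: 5 6 1 2 2 5 2 8 0 9 8 4
Double every second digit counting from the check-digit position (so the 1st, 3rd, 5th, ... of the partial from the right).
  doubled (with −9 where >9): 1 2 4 4 0 7 → sum 18
  kept as-is: 6 2 5 8 9 4 → sum 34
Total = 18 + 34 = 52.
Check digit = (10 − (52 mod 10)) mod 10 = 8.

8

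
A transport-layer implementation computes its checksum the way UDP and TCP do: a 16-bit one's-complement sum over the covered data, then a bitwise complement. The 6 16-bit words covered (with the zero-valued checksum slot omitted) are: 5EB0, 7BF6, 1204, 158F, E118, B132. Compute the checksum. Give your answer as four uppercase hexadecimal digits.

6B7A

One's-complement addition (fold any carry out of bit 15 back into bit 0):
  0x5EB0 + 0x7BF6 = 0x0DAA6
  0xDAA6 + 0x1204 = 0x0ECAA
  0xECAA + 0x158F = 0x10239 → wrap carry → 0x023A
  0x023A + 0xE118 = 0x0E352
  0xE352 + 0xB132 = 0x19484 → wrap carry → 0x9485
One's-complement sum = 0x9485.
Checksum = ~0x9485 & 0xFFFF = 0x6B7A.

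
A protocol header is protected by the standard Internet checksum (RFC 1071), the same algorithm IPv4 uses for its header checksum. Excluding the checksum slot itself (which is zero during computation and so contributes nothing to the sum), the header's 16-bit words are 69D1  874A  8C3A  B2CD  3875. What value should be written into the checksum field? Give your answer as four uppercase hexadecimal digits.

One's-complement addition (fold any carry out of bit 15 back into bit 0):
  0x69D1 + 0x874A = 0x0F11B
  0xF11B + 0x8C3A = 0x17D55 → wrap carry → 0x7D56
  0x7D56 + 0xB2CD = 0x13023 → wrap carry → 0x3024
  0x3024 + 0x3875 = 0x06899
One's-complement sum = 0x6899.
Checksum = ~0x6899 & 0xFFFF = 0x9766.

9766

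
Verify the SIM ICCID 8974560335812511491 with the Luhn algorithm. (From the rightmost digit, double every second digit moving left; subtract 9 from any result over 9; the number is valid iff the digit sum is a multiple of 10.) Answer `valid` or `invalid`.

From the right, keep odd positions and double even positions (subtract 9 from any doubled value over 9):
  doubled (positions 2,4,...): 9 2 1 2 1 6 3 8 9 → sum 41
  kept (positions 1,3,...): 1 4 1 2 8 3 0 5 7 8 → sum 39
Total = 80.
80 mod 10 = 0, so the number is valid.

valid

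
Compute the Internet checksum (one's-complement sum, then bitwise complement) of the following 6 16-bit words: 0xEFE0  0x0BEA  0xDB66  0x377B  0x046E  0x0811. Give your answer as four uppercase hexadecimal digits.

One's-complement addition (fold any carry out of bit 15 back into bit 0):
  0xEFE0 + 0x0BEA = 0x0FBCA
  0xFBCA + 0xDB66 = 0x1D730 → wrap carry → 0xD731
  0xD731 + 0x377B = 0x10EAC → wrap carry → 0x0EAD
  0x0EAD + 0x046E = 0x0131B
  0x131B + 0x0811 = 0x01B2C
One's-complement sum = 0x1B2C.
Checksum = ~0x1B2C & 0xFFFF = 0xE4D3.

E4D3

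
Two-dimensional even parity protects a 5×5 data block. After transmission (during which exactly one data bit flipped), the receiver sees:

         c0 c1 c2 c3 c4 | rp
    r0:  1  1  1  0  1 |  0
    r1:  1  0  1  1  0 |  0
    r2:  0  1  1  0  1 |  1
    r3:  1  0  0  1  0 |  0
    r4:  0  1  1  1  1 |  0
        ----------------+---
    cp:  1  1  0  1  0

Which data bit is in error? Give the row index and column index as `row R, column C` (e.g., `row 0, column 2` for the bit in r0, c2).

Recompute each row's even parity and compare to rp:
  r0: data parity 0, sent rp 0 → ok
  r1: data parity 1, sent rp 0 → mismatch
  r2: data parity 1, sent rp 1 → ok
  r3: data parity 0, sent rp 0 → ok
  r4: data parity 0, sent rp 0 → ok
Recompute each column's even parity and compare to cp:
  c0: data parity 1, sent cp 1 → ok
  c1: data parity 1, sent cp 1 → ok
  c2: data parity 0, sent cp 0 → ok
  c3: data parity 1, sent cp 1 → ok
  c4: data parity 1, sent cp 0 → mismatch
Exactly one row (r1) and one column (c4) fail → the flipped bit is at their intersection.

row 1, column 4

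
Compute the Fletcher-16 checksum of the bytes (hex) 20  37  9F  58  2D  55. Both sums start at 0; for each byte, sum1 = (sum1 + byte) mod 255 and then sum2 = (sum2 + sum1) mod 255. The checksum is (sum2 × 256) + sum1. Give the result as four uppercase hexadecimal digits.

0CD1

Running sums (mod 255):
  after byte 0 (20): sum1=32, sum2=32
  after byte 1 (37): sum1=87, sum2=119
  after byte 2 (9F): sum1=246, sum2=110
  after byte 3 (58): sum1=79, sum2=189
  after byte 4 (2D): sum1=124, sum2=58
  after byte 5 (55): sum1=209, sum2=12
Checksum = sum2·256 + sum1 = 12·256 + 209 = 3281 = 0x0CD1.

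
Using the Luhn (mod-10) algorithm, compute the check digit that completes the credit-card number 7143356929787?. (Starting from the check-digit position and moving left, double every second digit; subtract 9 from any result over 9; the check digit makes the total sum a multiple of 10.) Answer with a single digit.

Partial digits right→left: 7 8 7 9 2 9 6 5 3 3 4 1 7
Double every second digit counting from the check-digit position (so the 1st, 3rd, 5th, ... of the partial from the right).
  doubled (with −9 where >9): 5 5 4 3 6 8 5 → sum 36
  kept as-is: 8 9 9 5 3 1 → sum 35
Total = 36 + 35 = 71.
Check digit = (10 − (71 mod 10)) mod 10 = 9.

9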